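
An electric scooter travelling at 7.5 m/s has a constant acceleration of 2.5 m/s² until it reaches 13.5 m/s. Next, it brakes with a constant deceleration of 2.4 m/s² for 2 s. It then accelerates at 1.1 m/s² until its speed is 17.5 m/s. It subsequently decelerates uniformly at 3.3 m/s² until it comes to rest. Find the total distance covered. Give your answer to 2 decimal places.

198.60 m

Phase 1 (accelerating): v₀ = 7.50 m/s, a = 2.5 m/s².
v = v₀ + at → t = (13.5 − 7.50) / 2.5 = 2.40 s
v² = v₀² + 2aΔx → Δx = (13.5² − 7.50²)/(2·2.5) = 25.2 m

Phase 2 (decelerating): v₀ = 13.5 m/s, a = -2.4 m/s².
v = v₀ + at = 13.5 + (-2.4)(2) = 8.70 m/s
Δx = v₀t + ½at² = 13.5·2 + 0.5·-2.4·2² = 22.2 m

Phase 3 (accelerating): v₀ = 8.70 m/s, a = 1.1 m/s².
v = v₀ + at → t = (17.5 − 8.70) / 1.1 = 8.00 s
v² = v₀² + 2aΔx → Δx = (17.5² − 8.70²)/(2·1.1) = 105 m

Phase 4 (decelerating): v₀ = 17.5 m/s, a = -3.3 m/s².
v = v₀ + at → t = (0 − 17.5) / -3.3 = 5.30 s
v² = v₀² + 2aΔx → Δx = (0² − 17.5²)/(2·-3.3) = 46.4 m
Total distance = 25.2 + 22.2 + 105 + 46.4 = 199 m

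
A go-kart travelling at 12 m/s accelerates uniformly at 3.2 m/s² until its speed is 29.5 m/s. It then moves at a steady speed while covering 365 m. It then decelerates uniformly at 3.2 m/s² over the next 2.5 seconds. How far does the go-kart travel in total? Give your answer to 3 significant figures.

Phase 1 (accelerating): v₀ = 12.0 m/s, a = 3.2 m/s².
v = v₀ + at → t = (29.5 − 12.0) / 3.2 = 5.47 s
v² = v₀² + 2aΔx → Δx = (29.5² − 12.0²)/(2·3.2) = 113 m

Phase 2 (constant speed): v₀ = 29.5 m/s, a = 0 m/s².
Constant speed: t = d/v = 365/29.5 = 12.4 s

Phase 3 (decelerating): v₀ = 29.5 m/s, a = -3.2 m/s².
v = v₀ + at = 29.5 + (-3.2)(2.5) = 21.5 m/s
Δx = v₀t + ½at² = 29.5·2.5 + 0.5·-3.2·2.5² = 63.8 m
Total distance = 113 + 365 + 63.8 = 542 m

542 m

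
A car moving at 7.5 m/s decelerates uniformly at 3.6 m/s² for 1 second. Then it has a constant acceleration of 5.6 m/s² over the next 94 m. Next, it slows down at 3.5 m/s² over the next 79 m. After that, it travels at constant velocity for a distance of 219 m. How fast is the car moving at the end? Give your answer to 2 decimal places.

Phase 1 (decelerating): v₀ = 7.50 m/s, a = -3.6 m/s².
v = v₀ + at = 7.50 + (-3.6)(1) = 3.90 m/s
Δx = v₀t + ½at² = 7.50·1 + 0.5·-3.6·1² = 5.70 m

Phase 2 (accelerating): v₀ = 3.90 m/s, a = 5.6 m/s².
v² = v₀² + 2aΔx = 3.90² + 2·5.6·94 = 1070 → v = 32.7 m/s
t = (v − v₀)/a = (32.7 − 3.90)/5.6 = 5.14 s

Phase 3 (decelerating): v₀ = 32.7 m/s, a = -3.5 m/s².
v² = v₀² + 2aΔx = 32.7² + 2·-3.5·79 = 515 → v = 22.7 m/s
t = (v − v₀)/a = (22.7 − 32.7)/-3.5 = 2.85 s

Phase 4 (constant speed): v₀ = 22.7 m/s, a = 0 m/s².
Constant speed: t = d/v = 219/22.7 = 9.65 s
Final speed = 22.7 m/s

22.69 m/s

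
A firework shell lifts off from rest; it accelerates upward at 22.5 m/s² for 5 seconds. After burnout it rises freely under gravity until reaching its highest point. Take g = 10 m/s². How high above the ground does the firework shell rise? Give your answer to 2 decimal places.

914.06 m

Phase 1 (powered ascent): v₀ = 0 m/s, a = 22.5 m/s².
v = v₀ + at = 0 + (22.5)(5) = 112 m/s
Δx = v₀t + ½at² = 0·5 + 0.5·22.5·5² = 281 m

Phase 2 (coasting upward): v₀ = 112 m/s, a = -10 m/s².
v = v₀ + at → t = (0 − 112) / -10 = 11.2 s
v² = v₀² + 2aΔx → Δx = (0² − 112²)/(2·-10) = 633 m
Maximum height = 281 + 633 = 914 m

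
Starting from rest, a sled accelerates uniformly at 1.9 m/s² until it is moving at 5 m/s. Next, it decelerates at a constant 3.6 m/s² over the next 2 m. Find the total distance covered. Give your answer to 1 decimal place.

8.6 m

Phase 1 (accelerating): v₀ = 0 m/s, a = 1.9 m/s².
v = v₀ + at → t = (5 − 0) / 1.9 = 2.63 s
v² = v₀² + 2aΔx → Δx = (5² − 0²)/(2·1.9) = 6.58 m

Phase 2 (decelerating): v₀ = 5.00 m/s, a = -3.6 m/s².
v² = v₀² + 2aΔx = 5.00² + 2·-3.6·2 = 10.6 → v = 3.26 m/s
t = (v − v₀)/a = (3.26 − 5.00)/-3.6 = 0.485 s
Total distance = 6.58 + 2.00 = 8.58 m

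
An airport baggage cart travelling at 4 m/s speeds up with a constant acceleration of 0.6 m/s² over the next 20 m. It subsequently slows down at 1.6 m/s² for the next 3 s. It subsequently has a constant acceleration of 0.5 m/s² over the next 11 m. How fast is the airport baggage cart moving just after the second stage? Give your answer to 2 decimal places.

Phase 1 (accelerating): v₀ = 4.00 m/s, a = 0.6 m/s².
v² = v₀² + 2aΔx = 4.00² + 2·0.6·20 = 40.0 → v = 6.32 m/s
t = (v − v₀)/a = (6.32 − 4.00)/0.6 = 3.87 s

Phase 2 (decelerating): v₀ = 6.32 m/s, a = -1.6 m/s².
v = v₀ + at = 6.32 + (-1.6)(3) = 1.52 m/s
Δx = v₀t + ½at² = 6.32·3 + 0.5·-1.6·3² = 11.8 m
Speed at end of phase 2 = 1.52 m/s

1.52 m/s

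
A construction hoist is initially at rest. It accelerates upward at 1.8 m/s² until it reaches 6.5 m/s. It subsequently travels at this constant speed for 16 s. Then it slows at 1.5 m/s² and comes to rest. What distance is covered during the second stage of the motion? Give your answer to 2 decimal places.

104.00 m

Phase 1 (accelerating): v₀ = 0 m/s, a = 1.8 m/s².
v = v₀ + at → t = (6.5 − 0) / 1.8 = 3.61 s
v² = v₀² + 2aΔx → Δx = (6.5² − 0²)/(2·1.8) = 11.7 m

Phase 2 (constant speed): v₀ = 6.50 m/s, a = 0 m/s².
v = v₀ + at = 6.50 + (0)(16) = 6.50 m/s
Δx = v₀t + ½at² = 6.50·16 + 0.5·0·16² = 104 m
Distance in phase 2 = 104 m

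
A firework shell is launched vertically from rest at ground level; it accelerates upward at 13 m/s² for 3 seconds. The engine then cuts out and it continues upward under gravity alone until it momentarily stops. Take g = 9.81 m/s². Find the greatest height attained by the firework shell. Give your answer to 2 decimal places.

136.02 m

Phase 1 (powered ascent): v₀ = 0 m/s, a = 13 m/s².
v = v₀ + at = 0 + (13)(3) = 39.0 m/s
Δx = v₀t + ½at² = 0·3 + 0.5·13·3² = 58.5 m

Phase 2 (coasting upward): v₀ = 39.0 m/s, a = -9.81 m/s².
v = v₀ + at → t = (0 − 39.0) / -9.81 = 3.98 s
v² = v₀² + 2aΔx → Δx = (0² − 39.0²)/(2·-9.81) = 77.5 m
Maximum height = 58.5 + 77.5 = 136 m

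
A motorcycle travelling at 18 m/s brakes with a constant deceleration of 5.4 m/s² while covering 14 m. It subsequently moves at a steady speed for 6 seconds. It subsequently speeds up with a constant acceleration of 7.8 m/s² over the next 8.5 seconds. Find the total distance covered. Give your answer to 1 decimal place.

Phase 1 (decelerating): v₀ = 18.0 m/s, a = -5.4 m/s².
v² = v₀² + 2aΔx = 18.0² + 2·-5.4·14 = 173 → v = 13.1 m/s
t = (v − v₀)/a = (13.1 − 18.0)/-5.4 = 0.899 s

Phase 2 (constant speed): v₀ = 13.1 m/s, a = 0 m/s².
v = v₀ + at = 13.1 + (0)(6) = 13.1 m/s
Δx = v₀t + ½at² = 13.1·6 + 0.5·0·6² = 78.9 m

Phase 3 (accelerating): v₀ = 13.1 m/s, a = 7.8 m/s².
v = v₀ + at = 13.1 + (7.8)(8.5) = 79.4 m/s
Δx = v₀t + ½at² = 13.1·8.5 + 0.5·7.8·8.5² = 394 m
Total distance = 14.0 + 78.9 + 394 = 486 m

486.4 m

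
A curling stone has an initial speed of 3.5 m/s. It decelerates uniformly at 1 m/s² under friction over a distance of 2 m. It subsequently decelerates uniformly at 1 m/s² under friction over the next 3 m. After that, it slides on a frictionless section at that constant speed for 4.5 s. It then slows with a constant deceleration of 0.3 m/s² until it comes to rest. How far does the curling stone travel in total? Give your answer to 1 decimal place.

15.5 m

Phase 1 (decelerating): v₀ = 3.50 m/s, a = -1 m/s².
v² = v₀² + 2aΔx = 3.50² + 2·-1·2 = 8.25 → v = 2.87 m/s
t = (v − v₀)/a = (2.87 − 3.50)/-1 = 0.628 s

Phase 2 (decelerating): v₀ = 2.87 m/s, a = -1 m/s².
v² = v₀² + 2aΔx = 2.87² + 2·-1·3 = 2.25 → v = 1.50 m/s
t = (v − v₀)/a = (1.50 − 2.87)/-1 = 1.37 s

Phase 3 (constant speed): v₀ = 1.50 m/s, a = 0 m/s².
v = v₀ + at = 1.50 + (0)(4.5) = 1.50 m/s
Δx = v₀t + ½at² = 1.50·4.5 + 0.5·0·4.5² = 6.75 m

Phase 4 (decelerating): v₀ = 1.50 m/s, a = -0.3 m/s².
v = v₀ + at → t = (0 − 1.50) / -0.3 = 5.00 s
v² = v₀² + 2aΔx → Δx = (0² − 1.50²)/(2·-0.3) = 3.75 m
Total distance = 2.00 + 3.00 + 6.75 + 3.75 = 15.5 m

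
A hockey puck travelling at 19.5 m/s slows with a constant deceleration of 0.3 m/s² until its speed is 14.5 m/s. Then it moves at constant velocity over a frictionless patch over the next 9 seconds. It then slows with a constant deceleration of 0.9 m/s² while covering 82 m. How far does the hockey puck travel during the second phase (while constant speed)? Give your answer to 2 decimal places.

130.50 m

Phase 1 (decelerating): v₀ = 19.5 m/s, a = -0.3 m/s².
v = v₀ + at → t = (14.5 − 19.5) / -0.3 = 16.7 s
v² = v₀² + 2aΔx → Δx = (14.5² − 19.5²)/(2·-0.3) = 283 m

Phase 2 (constant speed): v₀ = 14.5 m/s, a = 0 m/s².
v = v₀ + at = 14.5 + (0)(9) = 14.5 m/s
Δx = v₀t + ½at² = 14.5·9 + 0.5·0·9² = 130 m
Distance in phase 2 = 130 m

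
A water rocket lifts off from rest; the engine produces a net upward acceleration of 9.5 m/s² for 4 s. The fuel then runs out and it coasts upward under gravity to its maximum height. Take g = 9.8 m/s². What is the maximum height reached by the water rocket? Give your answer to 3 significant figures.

Phase 1 (powered ascent): v₀ = 0 m/s, a = 9.5 m/s².
v = v₀ + at = 0 + (9.5)(4) = 38.0 m/s
Δx = v₀t + ½at² = 0·4 + 0.5·9.5·4² = 76.0 m

Phase 2 (coasting upward): v₀ = 38.0 m/s, a = -9.8 m/s².
v = v₀ + at → t = (0 − 38.0) / -9.8 = 3.88 s
v² = v₀² + 2aΔx → Δx = (0² − 38.0²)/(2·-9.8) = 73.7 m
Maximum height = 76.0 + 73.7 = 150 m

150 m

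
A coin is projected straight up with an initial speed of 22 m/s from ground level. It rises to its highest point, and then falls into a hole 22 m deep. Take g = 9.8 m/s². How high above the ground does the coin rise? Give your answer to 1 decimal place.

Phase 1 (rising): v₀ = 22.0 m/s, a = -9.8 m/s².
v = v₀ + at → t = (0 − 22.0) / -9.8 = 2.24 s
v² = v₀² + 2aΔx → Δx = (0² − 22.0²)/(2·-9.8) = 24.7 m
Maximum height = 24.7 m

24.7 m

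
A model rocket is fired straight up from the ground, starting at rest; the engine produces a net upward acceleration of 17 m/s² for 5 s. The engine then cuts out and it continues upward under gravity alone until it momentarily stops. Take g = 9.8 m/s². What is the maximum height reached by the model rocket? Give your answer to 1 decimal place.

581.1 m

Phase 1 (powered ascent): v₀ = 0 m/s, a = 17 m/s².
v = v₀ + at = 0 + (17)(5) = 85.0 m/s
Δx = v₀t + ½at² = 0·5 + 0.5·17·5² = 212 m

Phase 2 (coasting upward): v₀ = 85.0 m/s, a = -9.8 m/s².
v = v₀ + at → t = (0 − 85.0) / -9.8 = 8.67 s
v² = v₀² + 2aΔx → Δx = (0² − 85.0²)/(2·-9.8) = 369 m
Maximum height = 212 + 369 = 581 m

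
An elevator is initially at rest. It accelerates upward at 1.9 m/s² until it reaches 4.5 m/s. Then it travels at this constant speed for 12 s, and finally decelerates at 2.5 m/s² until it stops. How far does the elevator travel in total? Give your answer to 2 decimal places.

63.38 m

Phase 1 (accelerating): v₀ = 0 m/s, a = 1.9 m/s².
v = v₀ + at → t = (4.5 − 0) / 1.9 = 2.37 s
v² = v₀² + 2aΔx → Δx = (4.5² − 0²)/(2·1.9) = 5.33 m

Phase 2 (constant speed): v₀ = 4.50 m/s, a = 0 m/s².
v = v₀ + at = 4.50 + (0)(12) = 4.50 m/s
Δx = v₀t + ½at² = 4.50·12 + 0.5·0·12² = 54.0 m

Phase 3 (decelerating): v₀ = 4.50 m/s, a = -2.5 m/s².
v = v₀ + at → t = (0 − 4.50) / -2.5 = 1.80 s
v² = v₀² + 2aΔx → Δx = (0² − 4.50²)/(2·-2.5) = 4.05 m
Total distance = 5.33 + 54.0 + 4.05 = 63.4 m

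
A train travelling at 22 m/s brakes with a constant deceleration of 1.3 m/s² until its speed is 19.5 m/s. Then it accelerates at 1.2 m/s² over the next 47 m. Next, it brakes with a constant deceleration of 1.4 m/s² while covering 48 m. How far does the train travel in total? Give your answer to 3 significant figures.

Phase 1 (decelerating): v₀ = 22.0 m/s, a = -1.3 m/s².
v = v₀ + at → t = (19.5 − 22.0) / -1.3 = 1.92 s
v² = v₀² + 2aΔx → Δx = (19.5² − 22.0²)/(2·-1.3) = 39.9 m

Phase 2 (accelerating): v₀ = 19.5 m/s, a = 1.2 m/s².
v² = v₀² + 2aΔx = 19.5² + 2·1.2·47 = 493 → v = 22.2 m/s
t = (v − v₀)/a = (22.2 − 19.5)/1.2 = 2.25 s

Phase 3 (decelerating): v₀ = 22.2 m/s, a = -1.4 m/s².
v² = v₀² + 2aΔx = 22.2² + 2·-1.4·48 = 359 → v = 18.9 m/s
t = (v − v₀)/a = (18.9 − 22.2)/-1.4 = 2.33 s
Total distance = 39.9 + 47.0 + 48.0 = 135 m

135 m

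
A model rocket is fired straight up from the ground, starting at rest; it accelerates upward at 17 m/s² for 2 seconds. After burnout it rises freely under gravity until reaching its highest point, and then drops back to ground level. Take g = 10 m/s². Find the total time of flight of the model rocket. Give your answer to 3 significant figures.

9.68 s

Phase 1 (powered ascent): v₀ = 0 m/s, a = 17 m/s².
v = v₀ + at = 0 + (17)(2) = 34.0 m/s
Δx = v₀t + ½at² = 0·2 + 0.5·17·2² = 34.0 m

Phase 2 (coasting upward): v₀ = 34.0 m/s, a = -10 m/s².
v = v₀ + at → t = (0 − 34.0) / -10 = 3.40 s
v² = v₀² + 2aΔx → Δx = (0² − 34.0²)/(2·-10) = 57.8 m

Phase 3 (free fall): v₀ = 0 m/s, a = -10 m/s².
Falls 91.8 m from rest: t = √(2·91.8/10) = 4.28 s; v = g·t = 42.8 m/s.
Total time = 2.00 + 3.40 + 4.28 = 9.68 s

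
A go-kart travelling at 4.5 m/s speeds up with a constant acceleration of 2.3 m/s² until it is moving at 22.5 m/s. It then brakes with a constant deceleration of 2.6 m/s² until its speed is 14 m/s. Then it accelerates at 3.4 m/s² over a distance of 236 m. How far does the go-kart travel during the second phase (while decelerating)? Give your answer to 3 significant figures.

59.7 m

Phase 1 (accelerating): v₀ = 4.50 m/s, a = 2.3 m/s².
v = v₀ + at → t = (22.5 − 4.50) / 2.3 = 7.83 s
v² = v₀² + 2aΔx → Δx = (22.5² − 4.50²)/(2·2.3) = 106 m

Phase 2 (decelerating): v₀ = 22.5 m/s, a = -2.6 m/s².
v = v₀ + at → t = (14 − 22.5) / -2.6 = 3.27 s
v² = v₀² + 2aΔx → Δx = (14² − 22.5²)/(2·-2.6) = 59.7 m
Distance in phase 2 = 59.7 m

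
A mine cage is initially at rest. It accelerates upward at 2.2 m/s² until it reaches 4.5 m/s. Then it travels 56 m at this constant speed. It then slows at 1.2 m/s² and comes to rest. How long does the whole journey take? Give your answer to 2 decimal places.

18.24 s

Phase 1 (accelerating): v₀ = 0 m/s, a = 2.2 m/s².
v = v₀ + at → t = (4.5 − 0) / 2.2 = 2.05 s
v² = v₀² + 2aΔx → Δx = (4.5² − 0²)/(2·2.2) = 4.60 m

Phase 2 (constant speed): v₀ = 4.50 m/s, a = 0 m/s².
Constant speed: t = d/v = 56/4.50 = 12.4 s

Phase 3 (decelerating): v₀ = 4.50 m/s, a = -1.2 m/s².
v = v₀ + at → t = (0 − 4.50) / -1.2 = 3.75 s
v² = v₀² + 2aΔx → Δx = (0² − 4.50²)/(2·-1.2) = 8.44 m
Total time = 2.05 + 12.4 + 3.75 = 18.2 s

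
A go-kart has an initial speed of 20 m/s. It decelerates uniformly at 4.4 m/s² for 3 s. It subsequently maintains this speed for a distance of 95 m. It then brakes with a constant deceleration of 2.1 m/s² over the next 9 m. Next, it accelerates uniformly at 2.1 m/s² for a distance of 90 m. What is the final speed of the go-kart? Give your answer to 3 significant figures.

Phase 1 (decelerating): v₀ = 20.0 m/s, a = -4.4 m/s².
v = v₀ + at = 20.0 + (-4.4)(3) = 6.80 m/s
Δx = v₀t + ½at² = 20.0·3 + 0.5·-4.4·3² = 40.2 m

Phase 2 (constant speed): v₀ = 6.80 m/s, a = 0 m/s².
Constant speed: t = d/v = 95/6.80 = 14.0 s

Phase 3 (decelerating): v₀ = 6.80 m/s, a = -2.1 m/s².
v² = v₀² + 2aΔx = 6.80² + 2·-2.1·9 = 8.44 → v = 2.91 m/s
t = (v − v₀)/a = (2.91 − 6.80)/-2.1 = 1.85 s

Phase 4 (accelerating): v₀ = 2.91 m/s, a = 2.1 m/s².
v² = v₀² + 2aΔx = 2.91² + 2·2.1·90 = 386 → v = 19.7 m/s
t = (v − v₀)/a = (19.7 − 2.91)/2.1 = 7.98 s
Final speed = 19.7 m/s

19.7 m/s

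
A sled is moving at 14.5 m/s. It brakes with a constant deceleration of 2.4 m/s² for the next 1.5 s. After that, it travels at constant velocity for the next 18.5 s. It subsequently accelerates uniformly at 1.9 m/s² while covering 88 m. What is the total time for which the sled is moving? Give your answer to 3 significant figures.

Phase 1 (decelerating): v₀ = 14.5 m/s, a = -2.4 m/s².
v = v₀ + at = 14.5 + (-2.4)(1.5) = 10.9 m/s
Δx = v₀t + ½at² = 14.5·1.5 + 0.5·-2.4·1.5² = 19.1 m

Phase 2 (constant speed): v₀ = 10.9 m/s, a = 0 m/s².
v = v₀ + at = 10.9 + (0)(18.5) = 10.9 m/s
Δx = v₀t + ½at² = 10.9·18.5 + 0.5·0·18.5² = 202 m

Phase 3 (accelerating): v₀ = 10.9 m/s, a = 1.9 m/s².
v² = v₀² + 2aΔx = 10.9² + 2·1.9·88 = 453 → v = 21.3 m/s
t = (v − v₀)/a = (21.3 − 10.9)/1.9 = 5.47 s
Total time = 1.50 + 18.5 + 5.47 = 25.5 s

25.5 s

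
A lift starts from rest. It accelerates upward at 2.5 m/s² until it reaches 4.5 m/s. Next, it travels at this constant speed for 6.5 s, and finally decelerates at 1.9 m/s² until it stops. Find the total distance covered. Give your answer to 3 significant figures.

Phase 1 (accelerating): v₀ = 0 m/s, a = 2.5 m/s².
v = v₀ + at → t = (4.5 − 0) / 2.5 = 1.80 s
v² = v₀² + 2aΔx → Δx = (4.5² − 0²)/(2·2.5) = 4.05 m

Phase 2 (constant speed): v₀ = 4.50 m/s, a = 0 m/s².
v = v₀ + at = 4.50 + (0)(6.5) = 4.50 m/s
Δx = v₀t + ½at² = 4.50·6.5 + 0.5·0·6.5² = 29.2 m

Phase 3 (decelerating): v₀ = 4.50 m/s, a = -1.9 m/s².
v = v₀ + at → t = (0 − 4.50) / -1.9 = 2.37 s
v² = v₀² + 2aΔx → Δx = (0² − 4.50²)/(2·-1.9) = 5.33 m
Total distance = 4.05 + 29.2 + 5.33 = 38.6 m

38.6 m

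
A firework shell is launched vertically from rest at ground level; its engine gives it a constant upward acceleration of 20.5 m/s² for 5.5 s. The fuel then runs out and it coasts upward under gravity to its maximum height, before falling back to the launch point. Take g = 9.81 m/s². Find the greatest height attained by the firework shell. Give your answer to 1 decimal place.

958.0 m

Phase 1 (powered ascent): v₀ = 0 m/s, a = 20.5 m/s².
v = v₀ + at = 0 + (20.5)(5.5) = 113 m/s
Δx = v₀t + ½at² = 0·5.5 + 0.5·20.5·5.5² = 310 m

Phase 2 (coasting upward): v₀ = 113 m/s, a = -9.81 m/s².
v = v₀ + at → t = (0 − 113) / -9.81 = 11.5 s
v² = v₀² + 2aΔx → Δx = (0² − 113²)/(2·-9.81) = 648 m
Maximum height = 310 + 648 = 958 m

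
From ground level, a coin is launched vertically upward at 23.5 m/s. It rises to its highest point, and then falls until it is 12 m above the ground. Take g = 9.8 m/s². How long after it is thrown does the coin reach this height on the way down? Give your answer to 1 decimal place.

Phase 1 (rising): v₀ = 23.5 m/s, a = -9.8 m/s².
v = v₀ + at → t = (0 − 23.5) / -9.8 = 2.40 s
v² = v₀² + 2aΔx → Δx = (0² − 23.5²)/(2·-9.8) = 28.2 m

Phase 2 (falling): v₀ = 0 m/s, a = -9.8 m/s².
Falls 16.2 m from rest: t = √(2·16.2/9.8) = 1.82 s; v = g·t = 17.8 m/s.
Total time = 2.40 + 1.82 = 4.21 s

4.2 s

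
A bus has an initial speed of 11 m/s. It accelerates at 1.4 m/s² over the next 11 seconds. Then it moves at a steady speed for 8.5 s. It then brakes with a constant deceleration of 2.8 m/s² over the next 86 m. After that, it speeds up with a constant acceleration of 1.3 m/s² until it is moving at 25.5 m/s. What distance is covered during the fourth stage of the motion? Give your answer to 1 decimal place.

167.3 m

Phase 1 (accelerating): v₀ = 11.0 m/s, a = 1.4 m/s².
v = v₀ + at = 11.0 + (1.4)(11) = 26.4 m/s
Δx = v₀t + ½at² = 11.0·11 + 0.5·1.4·11² = 206 m

Phase 2 (constant speed): v₀ = 26.4 m/s, a = 0 m/s².
v = v₀ + at = 26.4 + (0)(8.5) = 26.4 m/s
Δx = v₀t + ½at² = 26.4·8.5 + 0.5·0·8.5² = 224 m

Phase 3 (decelerating): v₀ = 26.4 m/s, a = -2.8 m/s².
v² = v₀² + 2aΔx = 26.4² + 2·-2.8·86 = 215 → v = 14.7 m/s
t = (v − v₀)/a = (14.7 − 26.4)/-2.8 = 4.19 s

Phase 4 (accelerating): v₀ = 14.7 m/s, a = 1.3 m/s².
v = v₀ + at → t = (25.5 − 14.7) / 1.3 = 8.33 s
v² = v₀² + 2aΔx → Δx = (25.5² − 14.7²)/(2·1.3) = 167 m
Distance in phase 4 = 167 m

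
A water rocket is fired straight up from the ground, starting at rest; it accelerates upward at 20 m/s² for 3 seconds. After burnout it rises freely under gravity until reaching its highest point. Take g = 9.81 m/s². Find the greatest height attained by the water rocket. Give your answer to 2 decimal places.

Phase 1 (powered ascent): v₀ = 0 m/s, a = 20 m/s².
v = v₀ + at = 0 + (20)(3) = 60.0 m/s
Δx = v₀t + ½at² = 0·3 + 0.5·20·3² = 90.0 m

Phase 2 (coasting upward): v₀ = 60.0 m/s, a = -9.81 m/s².
v = v₀ + at → t = (0 − 60.0) / -9.81 = 6.12 s
v² = v₀² + 2aΔx → Δx = (0² − 60.0²)/(2·-9.81) = 183 m
Maximum height = 90.0 + 183 = 273 m

273.49 m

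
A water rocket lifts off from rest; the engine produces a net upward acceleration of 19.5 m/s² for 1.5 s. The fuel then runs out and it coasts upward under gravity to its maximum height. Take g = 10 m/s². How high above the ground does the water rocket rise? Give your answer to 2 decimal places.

Phase 1 (powered ascent): v₀ = 0 m/s, a = 19.5 m/s².
v = v₀ + at = 0 + (19.5)(1.5) = 29.2 m/s
Δx = v₀t + ½at² = 0·1.5 + 0.5·19.5·1.5² = 21.9 m

Phase 2 (coasting upward): v₀ = 29.2 m/s, a = -10 m/s².
v = v₀ + at → t = (0 − 29.2) / -10 = 2.92 s
v² = v₀² + 2aΔx → Δx = (0² − 29.2²)/(2·-10) = 42.8 m
Maximum height = 21.9 + 42.8 = 64.7 m

64.72 m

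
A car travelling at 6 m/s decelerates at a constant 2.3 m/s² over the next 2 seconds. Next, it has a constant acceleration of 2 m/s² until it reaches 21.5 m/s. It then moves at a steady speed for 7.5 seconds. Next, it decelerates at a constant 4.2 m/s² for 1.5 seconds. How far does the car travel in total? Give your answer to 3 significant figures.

311 m

Phase 1 (decelerating): v₀ = 6.00 m/s, a = -2.3 m/s².
v = v₀ + at = 6.00 + (-2.3)(2) = 1.40 m/s
Δx = v₀t + ½at² = 6.00·2 + 0.5·-2.3·2² = 7.40 m

Phase 2 (accelerating): v₀ = 1.40 m/s, a = 2 m/s².
v = v₀ + at → t = (21.5 − 1.40) / 2 = 10.1 s
v² = v₀² + 2aΔx → Δx = (21.5² − 1.40²)/(2·2) = 115 m

Phase 3 (constant speed): v₀ = 21.5 m/s, a = 0 m/s².
v = v₀ + at = 21.5 + (0)(7.5) = 21.5 m/s
Δx = v₀t + ½at² = 21.5·7.5 + 0.5·0·7.5² = 161 m

Phase 4 (decelerating): v₀ = 21.5 m/s, a = -4.2 m/s².
v = v₀ + at = 21.5 + (-4.2)(1.5) = 15.2 m/s
Δx = v₀t + ½at² = 21.5·1.5 + 0.5·-4.2·1.5² = 27.5 m
Total distance = 7.40 + 115 + 161 + 27.5 = 311 m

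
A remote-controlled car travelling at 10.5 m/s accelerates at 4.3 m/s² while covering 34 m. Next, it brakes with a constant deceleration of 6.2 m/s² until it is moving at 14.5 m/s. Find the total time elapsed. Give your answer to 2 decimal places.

Phase 1 (accelerating): v₀ = 10.5 m/s, a = 4.3 m/s².
v² = v₀² + 2aΔx = 10.5² + 2·4.3·34 = 403 → v = 20.1 m/s
t = (v − v₀)/a = (20.1 − 10.5)/4.3 = 2.22 s

Phase 2 (decelerating): v₀ = 20.1 m/s, a = -6.2 m/s².
v = v₀ + at → t = (14.5 − 20.1) / -6.2 = 0.898 s
v² = v₀² + 2aΔx → Δx = (14.5² − 20.1²)/(2·-6.2) = 15.5 m
Total time = 2.22 + 0.898 = 3.12 s

3.12 s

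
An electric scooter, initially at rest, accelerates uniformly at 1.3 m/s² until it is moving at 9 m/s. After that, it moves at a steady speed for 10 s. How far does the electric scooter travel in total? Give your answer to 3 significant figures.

121 m

Phase 1 (accelerating): v₀ = 0 m/s, a = 1.3 m/s².
v = v₀ + at → t = (9 − 0) / 1.3 = 6.92 s
v² = v₀² + 2aΔx → Δx = (9² − 0²)/(2·1.3) = 31.2 m

Phase 2 (constant speed): v₀ = 9.00 m/s, a = 0 m/s².
v = v₀ + at = 9.00 + (0)(10) = 9.00 m/s
Δx = v₀t + ½at² = 9.00·10 + 0.5·0·10² = 90.0 m
Total distance = 31.2 + 90.0 = 121 m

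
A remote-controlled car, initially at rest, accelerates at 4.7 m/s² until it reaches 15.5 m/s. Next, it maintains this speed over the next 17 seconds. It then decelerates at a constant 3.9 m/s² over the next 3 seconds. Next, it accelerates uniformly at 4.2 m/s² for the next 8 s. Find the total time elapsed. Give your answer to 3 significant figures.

31.3 s

Phase 1 (accelerating): v₀ = 0 m/s, a = 4.7 m/s².
v = v₀ + at → t = (15.5 − 0) / 4.7 = 3.30 s
v² = v₀² + 2aΔx → Δx = (15.5² − 0²)/(2·4.7) = 25.6 m

Phase 2 (constant speed): v₀ = 15.5 m/s, a = 0 m/s².
v = v₀ + at = 15.5 + (0)(17) = 15.5 m/s
Δx = v₀t + ½at² = 15.5·17 + 0.5·0·17² = 264 m

Phase 3 (decelerating): v₀ = 15.5 m/s, a = -3.9 m/s².
v = v₀ + at = 15.5 + (-3.9)(3) = 3.80 m/s
Δx = v₀t + ½at² = 15.5·3 + 0.5·-3.9·3² = 29.0 m

Phase 4 (accelerating): v₀ = 3.80 m/s, a = 4.2 m/s².
v = v₀ + at = 3.80 + (4.2)(8) = 37.4 m/s
Δx = v₀t + ½at² = 3.80·8 + 0.5·4.2·8² = 165 m
Total time = 3.30 + 17.0 + 3.00 + 8.00 = 31.3 s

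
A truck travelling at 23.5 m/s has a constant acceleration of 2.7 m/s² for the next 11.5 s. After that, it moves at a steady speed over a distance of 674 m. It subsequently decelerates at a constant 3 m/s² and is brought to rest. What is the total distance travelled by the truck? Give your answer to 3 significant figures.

1620 m

Phase 1 (accelerating): v₀ = 23.5 m/s, a = 2.7 m/s².
v = v₀ + at = 23.5 + (2.7)(11.5) = 54.5 m/s
Δx = v₀t + ½at² = 23.5·11.5 + 0.5·2.7·11.5² = 449 m

Phase 2 (constant speed): v₀ = 54.5 m/s, a = 0 m/s².
Constant speed: t = d/v = 674/54.5 = 12.4 s

Phase 3 (decelerating): v₀ = 54.5 m/s, a = -3 m/s².
v = v₀ + at → t = (0 − 54.5) / -3 = 18.2 s
v² = v₀² + 2aΔx → Δx = (0² − 54.5²)/(2·-3) = 496 m
Total distance = 449 + 674 + 496 = 1620 m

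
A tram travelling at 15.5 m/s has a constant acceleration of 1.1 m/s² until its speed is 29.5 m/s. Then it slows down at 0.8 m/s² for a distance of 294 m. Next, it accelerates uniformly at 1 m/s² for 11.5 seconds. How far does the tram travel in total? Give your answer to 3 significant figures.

876 m

Phase 1 (accelerating): v₀ = 15.5 m/s, a = 1.1 m/s².
v = v₀ + at → t = (29.5 − 15.5) / 1.1 = 12.7 s
v² = v₀² + 2aΔx → Δx = (29.5² − 15.5²)/(2·1.1) = 286 m

Phase 2 (decelerating): v₀ = 29.5 m/s, a = -0.8 m/s².
v² = v₀² + 2aΔx = 29.5² + 2·-0.8·294 = 400 → v = 20.0 m/s
t = (v − v₀)/a = (20.0 − 29.5)/-0.8 = 11.9 s

Phase 3 (accelerating): v₀ = 20.0 m/s, a = 1 m/s².
v = v₀ + at = 20.0 + (1)(11.5) = 31.5 m/s
Δx = v₀t + ½at² = 20.0·11.5 + 0.5·1·11.5² = 296 m
Total distance = 286 + 294 + 296 = 876 m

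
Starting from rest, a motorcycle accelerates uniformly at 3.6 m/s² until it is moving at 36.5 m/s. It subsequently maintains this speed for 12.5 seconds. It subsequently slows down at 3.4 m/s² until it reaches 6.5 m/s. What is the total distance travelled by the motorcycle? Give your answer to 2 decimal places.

Phase 1 (accelerating): v₀ = 0 m/s, a = 3.6 m/s².
v = v₀ + at → t = (36.5 − 0) / 3.6 = 10.1 s
v² = v₀² + 2aΔx → Δx = (36.5² − 0²)/(2·3.6) = 185 m

Phase 2 (constant speed): v₀ = 36.5 m/s, a = 0 m/s².
v = v₀ + at = 36.5 + (0)(12.5) = 36.5 m/s
Δx = v₀t + ½at² = 36.5·12.5 + 0.5·0·12.5² = 456 m

Phase 3 (decelerating): v₀ = 36.5 m/s, a = -3.4 m/s².
v = v₀ + at → t = (6.5 − 36.5) / -3.4 = 8.82 s
v² = v₀² + 2aΔx → Δx = (6.5² − 36.5²)/(2·-3.4) = 190 m
Total distance = 185 + 456 + 190 = 831 m

830.99 m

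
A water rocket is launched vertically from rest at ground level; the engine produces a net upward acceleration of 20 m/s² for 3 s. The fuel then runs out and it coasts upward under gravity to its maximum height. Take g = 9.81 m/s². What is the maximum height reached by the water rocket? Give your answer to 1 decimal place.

Phase 1 (powered ascent): v₀ = 0 m/s, a = 20 m/s².
v = v₀ + at = 0 + (20)(3) = 60.0 m/s
Δx = v₀t + ½at² = 0·3 + 0.5·20·3² = 90.0 m

Phase 2 (coasting upward): v₀ = 60.0 m/s, a = -9.81 m/s².
v = v₀ + at → t = (0 − 60.0) / -9.81 = 6.12 s
v² = v₀² + 2aΔx → Δx = (0² − 60.0²)/(2·-9.81) = 183 m
Maximum height = 90.0 + 183 = 273 m

273.5 m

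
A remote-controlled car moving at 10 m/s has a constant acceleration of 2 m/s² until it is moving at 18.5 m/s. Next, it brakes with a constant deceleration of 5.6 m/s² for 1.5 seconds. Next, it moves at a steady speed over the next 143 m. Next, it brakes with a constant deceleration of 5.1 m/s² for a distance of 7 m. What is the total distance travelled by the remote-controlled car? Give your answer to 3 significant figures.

Phase 1 (accelerating): v₀ = 10.0 m/s, a = 2 m/s².
v = v₀ + at → t = (18.5 − 10.0) / 2 = 4.25 s
v² = v₀² + 2aΔx → Δx = (18.5² − 10.0²)/(2·2) = 60.6 m

Phase 2 (decelerating): v₀ = 18.5 m/s, a = -5.6 m/s².
v = v₀ + at = 18.5 + (-5.6)(1.5) = 10.1 m/s
Δx = v₀t + ½at² = 18.5·1.5 + 0.5·-5.6·1.5² = 21.5 m

Phase 3 (constant speed): v₀ = 10.1 m/s, a = 0 m/s².
Constant speed: t = d/v = 143/10.1 = 14.2 s

Phase 4 (decelerating): v₀ = 10.1 m/s, a = -5.1 m/s².
v² = v₀² + 2aΔx = 10.1² + 2·-5.1·7 = 30.6 → v = 5.53 m/s
t = (v − v₀)/a = (5.53 − 10.1)/-5.1 = 0.896 s
Total distance = 60.6 + 21.5 + 143 + 7.00 = 232 m

232 m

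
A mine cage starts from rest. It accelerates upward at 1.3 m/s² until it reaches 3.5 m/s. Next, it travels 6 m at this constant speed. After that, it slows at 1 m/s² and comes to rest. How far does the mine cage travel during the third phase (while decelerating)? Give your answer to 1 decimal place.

Phase 1 (accelerating): v₀ = 0 m/s, a = 1.3 m/s².
v = v₀ + at → t = (3.5 − 0) / 1.3 = 2.69 s
v² = v₀² + 2aΔx → Δx = (3.5² − 0²)/(2·1.3) = 4.71 m

Phase 2 (constant speed): v₀ = 3.50 m/s, a = 0 m/s².
Constant speed: t = d/v = 6/3.50 = 1.71 s

Phase 3 (decelerating): v₀ = 3.50 m/s, a = -1 m/s².
v = v₀ + at → t = (0 − 3.50) / -1 = 3.50 s
v² = v₀² + 2aΔx → Δx = (0² − 3.50²)/(2·-1) = 6.12 m
Distance in phase 3 = 6.12 m

6.1 m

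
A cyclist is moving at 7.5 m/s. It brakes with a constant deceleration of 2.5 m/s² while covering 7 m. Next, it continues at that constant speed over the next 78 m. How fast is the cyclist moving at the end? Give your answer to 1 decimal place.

Phase 1 (decelerating): v₀ = 7.50 m/s, a = -2.5 m/s².
v² = v₀² + 2aΔx = 7.50² + 2·-2.5·7 = 21.2 → v = 4.61 m/s
t = (v − v₀)/a = (4.61 − 7.50)/-2.5 = 1.16 s

Phase 2 (constant speed): v₀ = 4.61 m/s, a = 0 m/s².
Constant speed: t = d/v = 78/4.61 = 16.9 s
Final speed = 4.61 m/s

4.6 m/s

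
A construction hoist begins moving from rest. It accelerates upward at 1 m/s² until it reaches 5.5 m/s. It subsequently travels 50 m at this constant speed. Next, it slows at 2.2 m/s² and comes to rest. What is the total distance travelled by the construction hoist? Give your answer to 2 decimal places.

Phase 1 (accelerating): v₀ = 0 m/s, a = 1 m/s².
v = v₀ + at → t = (5.5 − 0) / 1 = 5.50 s
v² = v₀² + 2aΔx → Δx = (5.5² − 0²)/(2·1) = 15.1 m

Phase 2 (constant speed): v₀ = 5.50 m/s, a = 0 m/s².
Constant speed: t = d/v = 50/5.50 = 9.09 s

Phase 3 (decelerating): v₀ = 5.50 m/s, a = -2.2 m/s².
v = v₀ + at → t = (0 − 5.50) / -2.2 = 2.50 s
v² = v₀² + 2aΔx → Δx = (0² − 5.50²)/(2·-2.2) = 6.87 m
Total distance = 15.1 + 50.0 + 6.87 = 72.0 m

72.00 m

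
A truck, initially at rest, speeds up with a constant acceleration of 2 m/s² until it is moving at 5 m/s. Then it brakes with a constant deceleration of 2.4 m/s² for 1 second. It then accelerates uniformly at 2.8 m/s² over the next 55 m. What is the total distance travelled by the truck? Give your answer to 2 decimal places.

Phase 1 (accelerating): v₀ = 0 m/s, a = 2 m/s².
v = v₀ + at → t = (5 − 0) / 2 = 2.50 s
v² = v₀² + 2aΔx → Δx = (5² − 0²)/(2·2) = 6.25 m

Phase 2 (decelerating): v₀ = 5.00 m/s, a = -2.4 m/s².
v = v₀ + at = 5.00 + (-2.4)(1) = 2.60 m/s
Δx = v₀t + ½at² = 5.00·1 + 0.5·-2.4·1² = 3.80 m

Phase 3 (accelerating): v₀ = 2.60 m/s, a = 2.8 m/s².
v² = v₀² + 2aΔx = 2.60² + 2·2.8·55 = 315 → v = 17.7 m/s
t = (v − v₀)/a = (17.7 − 2.60)/2.8 = 5.41 s
Total distance = 6.25 + 3.80 + 55.0 = 65.0 m

65.05 m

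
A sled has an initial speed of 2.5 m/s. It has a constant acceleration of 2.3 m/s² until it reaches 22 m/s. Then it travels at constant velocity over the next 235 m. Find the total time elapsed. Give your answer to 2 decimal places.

Phase 1 (accelerating): v₀ = 2.50 m/s, a = 2.3 m/s².
v = v₀ + at → t = (22 − 2.50) / 2.3 = 8.48 s
v² = v₀² + 2aΔx → Δx = (22² − 2.50²)/(2·2.3) = 104 m

Phase 2 (constant speed): v₀ = 22.0 m/s, a = 0 m/s².
Constant speed: t = d/v = 235/22.0 = 10.7 s
Total time = 8.48 + 10.7 = 19.2 s

19.16 s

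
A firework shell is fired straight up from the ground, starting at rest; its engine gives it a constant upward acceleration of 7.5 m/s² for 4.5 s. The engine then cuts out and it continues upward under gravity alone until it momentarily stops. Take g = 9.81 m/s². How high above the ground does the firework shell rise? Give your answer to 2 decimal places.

Phase 1 (powered ascent): v₀ = 0 m/s, a = 7.5 m/s².
v = v₀ + at = 0 + (7.5)(4.5) = 33.8 m/s
Δx = v₀t + ½at² = 0·4.5 + 0.5·7.5·4.5² = 75.9 m

Phase 2 (coasting upward): v₀ = 33.8 m/s, a = -9.81 m/s².
v = v₀ + at → t = (0 − 33.8) / -9.81 = 3.44 s
v² = v₀² + 2aΔx → Δx = (0² − 33.8²)/(2·-9.81) = 58.1 m
Maximum height = 75.9 + 58.1 = 134 m

133.99 m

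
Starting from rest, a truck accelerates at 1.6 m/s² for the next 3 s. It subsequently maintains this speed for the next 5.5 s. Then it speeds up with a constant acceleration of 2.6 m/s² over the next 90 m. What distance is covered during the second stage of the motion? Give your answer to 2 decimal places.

26.40 m

Phase 1 (accelerating): v₀ = 0 m/s, a = 1.6 m/s².
v = v₀ + at = 0 + (1.6)(3) = 4.80 m/s
Δx = v₀t + ½at² = 0·3 + 0.5·1.6·3² = 7.20 m

Phase 2 (constant speed): v₀ = 4.80 m/s, a = 0 m/s².
v = v₀ + at = 4.80 + (0)(5.5) = 4.80 m/s
Δx = v₀t + ½at² = 4.80·5.5 + 0.5·0·5.5² = 26.4 m
Distance in phase 2 = 26.4 m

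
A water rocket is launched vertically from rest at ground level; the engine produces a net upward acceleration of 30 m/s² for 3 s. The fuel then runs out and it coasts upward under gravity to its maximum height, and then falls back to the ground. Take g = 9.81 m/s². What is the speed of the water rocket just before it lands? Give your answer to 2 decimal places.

Phase 1 (powered ascent): v₀ = 0 m/s, a = 30 m/s².
v = v₀ + at = 0 + (30)(3) = 90.0 m/s
Δx = v₀t + ½at² = 0·3 + 0.5·30·3² = 135 m

Phase 2 (coasting upward): v₀ = 90.0 m/s, a = -9.81 m/s².
v = v₀ + at → t = (0 − 90.0) / -9.81 = 9.17 s
v² = v₀² + 2aΔx → Δx = (0² − 90.0²)/(2·-9.81) = 413 m

Phase 3 (free fall): v₀ = 0 m/s, a = -9.81 m/s².
Falls 548 m from rest: t = √(2·548/9.81) = 10.6 s; v = g·t = 104 m/s.
Impact speed = 104 m/s

103.68 m/s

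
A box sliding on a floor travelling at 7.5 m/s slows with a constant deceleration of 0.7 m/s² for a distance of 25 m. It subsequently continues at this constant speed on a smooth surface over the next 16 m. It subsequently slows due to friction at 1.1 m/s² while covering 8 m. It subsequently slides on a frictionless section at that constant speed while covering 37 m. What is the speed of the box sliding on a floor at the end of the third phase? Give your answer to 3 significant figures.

Phase 1 (decelerating): v₀ = 7.50 m/s, a = -0.7 m/s².
v² = v₀² + 2aΔx = 7.50² + 2·-0.7·25 = 21.2 → v = 4.61 m/s
t = (v − v₀)/a = (4.61 − 7.50)/-0.7 = 4.13 s

Phase 2 (constant speed): v₀ = 4.61 m/s, a = 0 m/s².
Constant speed: t = d/v = 16/4.61 = 3.47 s

Phase 3 (decelerating): v₀ = 4.61 m/s, a = -1.1 m/s².
v² = v₀² + 2aΔx = 4.61² + 2·-1.1·8 = 3.65 → v = 1.91 m/s
t = (v − v₀)/a = (1.91 − 4.61)/-1.1 = 2.45 s
Speed at end of phase 3 = 1.91 m/s

1.91 m/s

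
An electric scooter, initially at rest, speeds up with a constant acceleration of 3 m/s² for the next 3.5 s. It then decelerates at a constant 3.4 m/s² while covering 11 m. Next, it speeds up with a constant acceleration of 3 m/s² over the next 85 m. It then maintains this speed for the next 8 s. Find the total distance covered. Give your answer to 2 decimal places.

301.21 m

Phase 1 (accelerating): v₀ = 0 m/s, a = 3 m/s².
v = v₀ + at = 0 + (3)(3.5) = 10.5 m/s
Δx = v₀t + ½at² = 0·3.5 + 0.5·3·3.5² = 18.4 m

Phase 2 (decelerating): v₀ = 10.5 m/s, a = -3.4 m/s².
v² = v₀² + 2aΔx = 10.5² + 2·-3.4·11 = 35.5 → v = 5.95 m/s
t = (v − v₀)/a = (5.95 − 10.5)/-3.4 = 1.34 s

Phase 3 (accelerating): v₀ = 5.95 m/s, a = 3 m/s².
v² = v₀² + 2aΔx = 5.95² + 2·3·85 = 545 → v = 23.4 m/s
t = (v − v₀)/a = (23.4 − 5.95)/3 = 5.80 s

Phase 4 (constant speed): v₀ = 23.4 m/s, a = 0 m/s².
v = v₀ + at = 23.4 + (0)(8) = 23.4 m/s
Δx = v₀t + ½at² = 23.4·8 + 0.5·0·8² = 187 m
Total distance = 18.4 + 11.0 + 85.0 + 187 = 301 m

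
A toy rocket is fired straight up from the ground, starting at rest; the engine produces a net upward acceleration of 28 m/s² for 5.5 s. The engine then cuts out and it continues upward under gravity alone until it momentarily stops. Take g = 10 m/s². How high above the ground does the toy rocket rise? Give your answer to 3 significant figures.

Phase 1 (powered ascent): v₀ = 0 m/s, a = 28 m/s².
v = v₀ + at = 0 + (28)(5.5) = 154 m/s
Δx = v₀t + ½at² = 0·5.5 + 0.5·28·5.5² = 424 m

Phase 2 (coasting upward): v₀ = 154 m/s, a = -10 m/s².
v = v₀ + at → t = (0 − 154) / -10 = 15.4 s
v² = v₀² + 2aΔx → Δx = (0² − 154²)/(2·-10) = 1190 m
Maximum height = 424 + 1190 = 1610 m

1610 m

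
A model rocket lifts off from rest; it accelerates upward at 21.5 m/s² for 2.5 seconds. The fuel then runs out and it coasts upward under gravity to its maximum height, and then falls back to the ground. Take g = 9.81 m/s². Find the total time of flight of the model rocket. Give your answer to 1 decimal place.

14.6 s

Phase 1 (powered ascent): v₀ = 0 m/s, a = 21.5 m/s².
v = v₀ + at = 0 + (21.5)(2.5) = 53.8 m/s
Δx = v₀t + ½at² = 0·2.5 + 0.5·21.5·2.5² = 67.2 m

Phase 2 (coasting upward): v₀ = 53.8 m/s, a = -9.81 m/s².
v = v₀ + at → t = (0 − 53.8) / -9.81 = 5.48 s
v² = v₀² + 2aΔx → Δx = (0² − 53.8²)/(2·-9.81) = 147 m

Phase 3 (free fall): v₀ = 0 m/s, a = -9.81 m/s².
Falls 214 m from rest: t = √(2·214/9.81) = 6.61 s; v = g·t = 64.9 m/s.
Total time = 2.50 + 5.48 + 6.61 = 14.6 s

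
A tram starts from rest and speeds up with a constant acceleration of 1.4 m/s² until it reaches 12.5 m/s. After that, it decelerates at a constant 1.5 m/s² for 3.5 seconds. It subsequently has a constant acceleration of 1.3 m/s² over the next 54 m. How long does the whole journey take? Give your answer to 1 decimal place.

Phase 1 (accelerating): v₀ = 0 m/s, a = 1.4 m/s².
v = v₀ + at → t = (12.5 − 0) / 1.4 = 8.93 s
v² = v₀² + 2aΔx → Δx = (12.5² − 0²)/(2·1.4) = 55.8 m

Phase 2 (decelerating): v₀ = 12.5 m/s, a = -1.5 m/s².
v = v₀ + at = 12.5 + (-1.5)(3.5) = 7.25 m/s
Δx = v₀t + ½at² = 12.5·3.5 + 0.5·-1.5·3.5² = 34.6 m

Phase 3 (accelerating): v₀ = 7.25 m/s, a = 1.3 m/s².
v² = v₀² + 2aΔx = 7.25² + 2·1.3·54 = 193 → v = 13.9 m/s
t = (v − v₀)/a = (13.9 − 7.25)/1.3 = 5.11 s
Total time = 8.93 + 3.50 + 5.11 = 17.5 s

17.5 s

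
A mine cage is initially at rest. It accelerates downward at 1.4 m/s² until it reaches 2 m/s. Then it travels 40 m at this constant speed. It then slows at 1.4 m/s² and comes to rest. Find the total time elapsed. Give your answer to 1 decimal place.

22.9 s

Phase 1 (accelerating): v₀ = 0 m/s, a = 1.4 m/s².
v = v₀ + at → t = (2 − 0) / 1.4 = 1.43 s
v² = v₀² + 2aΔx → Δx = (2² − 0²)/(2·1.4) = 1.43 m

Phase 2 (constant speed): v₀ = 2.00 m/s, a = 0 m/s².
Constant speed: t = d/v = 40/2.00 = 20.0 s

Phase 3 (decelerating): v₀ = 2.00 m/s, a = -1.4 m/s².
v = v₀ + at → t = (0 − 2.00) / -1.4 = 1.43 s
v² = v₀² + 2aΔx → Δx = (0² − 2.00²)/(2·-1.4) = 1.43 m
Total time = 1.43 + 20.0 + 1.43 = 22.9 s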